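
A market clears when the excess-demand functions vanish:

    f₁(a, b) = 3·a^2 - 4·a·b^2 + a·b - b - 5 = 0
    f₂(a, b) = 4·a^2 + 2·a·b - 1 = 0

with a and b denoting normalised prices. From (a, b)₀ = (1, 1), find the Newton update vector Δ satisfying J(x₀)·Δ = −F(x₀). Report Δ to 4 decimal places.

(-0.3256, -0.8721)

At (1, 1): F = (-6.0000, 5.0000).
Jacobian J = [[6·a - 4·b^2 + b, -8·a·b + a - 1], [8·a + 2·b, 2·a]].
At the point, J = [[3.0000, -8.0000], [10.0000, 2.0000]] (det J = 86.0000).
Solving J·Δ = −F gives Δ = (-0.3256, -0.8721).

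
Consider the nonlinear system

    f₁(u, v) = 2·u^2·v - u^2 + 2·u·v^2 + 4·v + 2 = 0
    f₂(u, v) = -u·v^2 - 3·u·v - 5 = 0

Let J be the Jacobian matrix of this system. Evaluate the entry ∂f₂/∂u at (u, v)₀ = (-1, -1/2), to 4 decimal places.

1.2500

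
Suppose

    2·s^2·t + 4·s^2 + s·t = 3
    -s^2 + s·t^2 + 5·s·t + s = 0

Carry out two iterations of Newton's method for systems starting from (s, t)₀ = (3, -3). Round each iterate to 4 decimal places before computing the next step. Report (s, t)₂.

At (3, -3): F = (-30.0000, -24.0000).
Jacobian J = [[4·s·t + 8·s + t, 2·s^2 + s], [-2·s + t^2 + 5·t + 1, 2·s·t + 5·s]].
At the point, J = [[-15.0000, 21.0000], [-11.0000, -3.0000]] (det J = 276.0000).
Solving J·Δ = −F gives Δ = (-2.1522, -0.1087).
Then the next iterate is (s, t)₁ = (0.8478, -3.1087).
Round to (0.8478, -3.1087) and repeat: F = (-7.229345, -4.855592), J = [[-6.868523, 2.285330], [-6.575084, -1.032112]].
Δ = (-0.8392, 0.6413), so (s, t)₂ = (0.0086, -2.4674).

(0.0086, -2.4674)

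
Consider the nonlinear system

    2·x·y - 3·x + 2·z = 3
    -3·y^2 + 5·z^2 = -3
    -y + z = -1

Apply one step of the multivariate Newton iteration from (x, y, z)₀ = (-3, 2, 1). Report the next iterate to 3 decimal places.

(-7.000, 0.000, -1.000)

At (-3, 2, 1): F = (-4.000, -4.000, 0.000).
Jacobian J = [[2·y - 3, 2·x, 2], [0, -6·y, 10·z], [0, -1, 1]].
At the point, J = [[1.000, -6.000, 2.000], [0.000, -12.000, 10.000], [0.000, -1.000, 1.000]] (det J = -2.000).
Solving J·Δ = −F gives Δ = (-4.000, -2.000, -2.000).
Then the next iterate is (x, y, z)₁ = (-7.000, 0.000, -1.000).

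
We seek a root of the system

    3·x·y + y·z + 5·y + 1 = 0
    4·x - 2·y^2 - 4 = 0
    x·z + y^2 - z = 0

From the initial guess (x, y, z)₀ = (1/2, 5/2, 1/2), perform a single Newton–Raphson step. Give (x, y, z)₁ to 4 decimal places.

At (1/2, 5/2, 1/2): F = (18.5000, -14.5000, 6.0000).
Jacobian J = [[3·y, 3·x + z + 5, y], [4, -4·y, 0], [z, 2·y, x - 1]].
At the point, J = [[7.5000, 7.0000, 2.5000], [4.0000, -10.0000, 0.0000], [0.5000, 5.0000, -0.5000]] (det J = 114.0000).
Solving J·Δ = −F gives Δ = (-0.0921, -1.4868, -2.9605).
Then the next iterate is (x, y, z)₁ = (0.4079, 1.0132, -2.4605).

(0.4079, 1.0132, -2.4605)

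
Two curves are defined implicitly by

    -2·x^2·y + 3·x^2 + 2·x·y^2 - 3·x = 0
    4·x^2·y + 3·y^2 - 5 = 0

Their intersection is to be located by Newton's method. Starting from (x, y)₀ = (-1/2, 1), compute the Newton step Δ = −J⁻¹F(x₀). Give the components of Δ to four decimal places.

(0.1146, 0.2083)

At (-1/2, 1): F = (0.7500, -1.0000).
Jacobian J = [[-4·x·y + 6·x + 2·y^2 - 3, -2·x^2 + 4·x·y], [8·x·y, 4·x^2 + 6·y]].
At the point, J = [[-2.0000, -2.5000], [-4.0000, 7.0000]] (det J = -24.0000).
Solving J·Δ = −F gives Δ = (0.1146, 0.2083).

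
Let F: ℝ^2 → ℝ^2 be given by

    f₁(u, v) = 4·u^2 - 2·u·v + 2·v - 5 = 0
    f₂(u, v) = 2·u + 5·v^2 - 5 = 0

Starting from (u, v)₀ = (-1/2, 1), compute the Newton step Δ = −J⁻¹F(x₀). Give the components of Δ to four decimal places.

(-0.1061, 0.1212)

At (-1/2, 1): F = (-1.0000, -1.0000).
Jacobian J = [[8·u - 2·v, -2·u + 2], [2, 10·v]].
At the point, J = [[-6.0000, 3.0000], [2.0000, 10.0000]] (det J = -66.0000).
Solving J·Δ = −F gives Δ = (-0.1061, 0.1212).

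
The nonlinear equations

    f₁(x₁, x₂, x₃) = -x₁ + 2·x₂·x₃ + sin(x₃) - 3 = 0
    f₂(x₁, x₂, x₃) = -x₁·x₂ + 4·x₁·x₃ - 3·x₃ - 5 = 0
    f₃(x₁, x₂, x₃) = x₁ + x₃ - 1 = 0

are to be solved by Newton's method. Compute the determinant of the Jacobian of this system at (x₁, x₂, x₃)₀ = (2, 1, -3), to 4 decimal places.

J = [[-1, 2·x₃, 2·x₂ + cos(x₃)], [-x₂ + 4·x₃, -x₁, 4·x₁ - 3], [1, 0, 1]].
At the point, J = [[-1.0000, -6.0000, 1.010008], [-13.0000, -2.0000, 5.0000], [1.0000, 0.0000, 1.0000]].
det J = -103.9800.

-103.9800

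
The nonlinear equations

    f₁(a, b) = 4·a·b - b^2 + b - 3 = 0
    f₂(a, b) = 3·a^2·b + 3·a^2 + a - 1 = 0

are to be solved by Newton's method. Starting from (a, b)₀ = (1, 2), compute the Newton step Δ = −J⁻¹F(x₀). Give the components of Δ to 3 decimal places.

(0.000, -3.000)

At (1, 2): F = (3.000, 9.000).
Jacobian J = [[4·b, 4·a - 2·b + 1], [6·a·b + 6·a + 1, 3·a^2]].
At the point, J = [[8.000, 1.000], [19.000, 3.000]] (det J = 5.000).
Solving J·Δ = −F gives Δ = (0.000, -3.000).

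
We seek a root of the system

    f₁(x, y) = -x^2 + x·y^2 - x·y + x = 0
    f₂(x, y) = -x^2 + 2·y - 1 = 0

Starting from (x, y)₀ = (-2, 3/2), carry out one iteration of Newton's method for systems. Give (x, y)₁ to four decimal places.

(-1.1636, 0.8273)

At (-2, 3/2): F = (-7.5000, -2.0000).
Jacobian J = [[-2·x + y^2 - y + 1, 2·x·y - x], [-2·x, 2]].
At the point, J = [[5.7500, -4.0000], [4.0000, 2.0000]] (det J = 27.5000).
Solving J·Δ = −F gives Δ = (0.8364, -0.6727).
Then the next iterate is (x, y)₁ = (-1.1636, 0.8273).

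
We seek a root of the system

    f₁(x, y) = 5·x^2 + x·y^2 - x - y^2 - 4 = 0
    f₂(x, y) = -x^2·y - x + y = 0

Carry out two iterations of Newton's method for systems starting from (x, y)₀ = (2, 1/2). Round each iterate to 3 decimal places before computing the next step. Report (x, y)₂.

(1.038, -1.557)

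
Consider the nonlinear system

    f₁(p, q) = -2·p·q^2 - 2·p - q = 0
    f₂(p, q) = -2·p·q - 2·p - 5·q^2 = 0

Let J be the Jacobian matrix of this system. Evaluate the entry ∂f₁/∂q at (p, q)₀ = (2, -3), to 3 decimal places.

23.000

∂f₁/∂q = -4·p·q - 1.
At (2, -3) this is 23.000.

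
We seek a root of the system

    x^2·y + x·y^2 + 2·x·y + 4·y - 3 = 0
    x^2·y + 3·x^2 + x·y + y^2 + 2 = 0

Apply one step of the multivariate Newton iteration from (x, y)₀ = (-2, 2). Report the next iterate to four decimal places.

(-1.0278, 1.2500)

At (-2, 2): F = (-3.0000, 22.0000).
Jacobian J = [[2·x·y + y^2 + 2·y, x^2 + 2·x·y + 2·x + 4], [2·x·y + 6·x + y, x^2 + x + 2·y]].
At the point, J = [[0.0000, -4.0000], [-18.0000, 6.0000]] (det J = -72.0000).
Solving J·Δ = −F gives Δ = (0.9722, -0.7500).
Then the next iterate is (x, y)₁ = (-1.0278, 1.2500).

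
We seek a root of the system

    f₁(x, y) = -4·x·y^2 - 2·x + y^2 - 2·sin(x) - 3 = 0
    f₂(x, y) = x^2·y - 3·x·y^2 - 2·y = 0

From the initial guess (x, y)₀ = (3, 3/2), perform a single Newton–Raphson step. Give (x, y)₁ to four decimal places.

(1.5906, 0.8539)

At (3, 3/2): F = (-34.032240, -9.7500).
Jacobian J = [[-4·y^2 - 2·cos(x) - 2, -8·x·y + 2·y], [2·x·y - 3·y^2, x^2 - 6·x·y - 2]].
At the point, J = [[-9.020015, -33.0000], [2.2500, -20.0000]] (det J = 254.650300).
Solving J·Δ = −F gives Δ = (-1.4094, -0.6461).
Then the next iterate is (x, y)₁ = (1.5906, 0.8539).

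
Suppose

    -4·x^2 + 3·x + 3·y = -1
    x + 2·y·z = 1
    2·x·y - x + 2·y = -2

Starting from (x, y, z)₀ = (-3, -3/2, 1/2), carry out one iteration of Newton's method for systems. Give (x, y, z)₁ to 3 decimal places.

(-1.323, -0.427, -0.417)

At (-3, -3/2, 1/2): F = (-48.500, -5.500, 11.000).
Jacobian J = [[-8·x + 3, 3, 0], [1, 2·z, 2·y], [2·y - 1, 2·x + 2, 0]].
At the point, J = [[27.000, 3.000, 0.000], [1.000, 1.000, -3.000], [-4.000, -4.000, 0.000]] (det J = -288.000).
Solving J·Δ = −F gives Δ = (1.677, 1.073, -0.917).
Then the next iterate is (x, y, z)₁ = (-1.323, -0.427, -0.417).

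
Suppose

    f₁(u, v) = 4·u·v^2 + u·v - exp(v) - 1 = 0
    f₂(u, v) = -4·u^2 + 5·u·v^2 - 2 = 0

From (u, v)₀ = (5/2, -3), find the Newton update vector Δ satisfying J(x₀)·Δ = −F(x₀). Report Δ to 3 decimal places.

(-1.147, 0.758)

At (5/2, -3): F = (81.45021, 85.500).
Jacobian J = [[4·v^2 + v, 8·u·v + u - exp(v)], [-8·u + 5·v^2, 10·u·v]].
At the point, J = [[33.000, -57.54979], [25.000, -75.000]] (det J = -1036.25532).
Solving J·Δ = −F gives Δ = (-1.147, 0.758).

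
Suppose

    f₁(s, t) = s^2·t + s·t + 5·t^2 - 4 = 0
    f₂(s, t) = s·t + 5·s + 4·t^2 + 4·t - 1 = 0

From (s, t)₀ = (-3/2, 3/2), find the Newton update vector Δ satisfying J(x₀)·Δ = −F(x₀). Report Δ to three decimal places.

At (-3/2, 3/2): F = (8.375, 4.250).
Jacobian J = [[2·s·t + t, s^2 + s + 10·t], [t + 5, s + 8·t + 4]].
At the point, J = [[-3.000, 15.750], [6.500, 14.500]] (det J = -145.875).
Solving J·Δ = −F gives Δ = (0.374, -0.461).

(0.374, -0.461)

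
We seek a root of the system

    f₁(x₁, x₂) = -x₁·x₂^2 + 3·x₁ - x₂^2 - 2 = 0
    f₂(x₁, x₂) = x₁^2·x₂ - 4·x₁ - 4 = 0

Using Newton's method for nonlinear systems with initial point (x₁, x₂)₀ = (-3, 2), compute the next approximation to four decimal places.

(-1.0252, 2.6218)

At (-3, 2): F = (-3.0000, 26.0000).
Jacobian J = [[-x₂^2 + 3, -2·x₁·x₂ - 2·x₂], [2·x₁·x₂ - 4, x₁^2]].
At the point, J = [[-1.0000, 8.0000], [-16.0000, 9.0000]] (det J = 119.0000).
Solving J·Δ = −F gives Δ = (1.9748, 0.6218).
Then the next iterate is (x₁, x₂)₁ = (-1.0252, 2.6218).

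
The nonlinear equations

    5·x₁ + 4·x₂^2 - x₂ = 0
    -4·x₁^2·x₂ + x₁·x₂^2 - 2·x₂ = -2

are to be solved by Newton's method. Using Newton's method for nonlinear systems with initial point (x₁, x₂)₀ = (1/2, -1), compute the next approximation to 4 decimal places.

At (1/2, -1): F = (7.5000, 5.5000).
Jacobian J = [[5, 8·x₂ - 1], [-8·x₁·x₂ + x₂^2, -4·x₁^2 + 2·x₁·x₂ - 2]].
At the point, J = [[5.0000, -9.0000], [5.0000, -4.0000]] (det J = 25.0000).
Solving J·Δ = −F gives Δ = (-0.7800, 0.4000).
Then the next iterate is (x₁, x₂)₁ = (-0.2800, -0.6000).

(-0.2800, -0.6000)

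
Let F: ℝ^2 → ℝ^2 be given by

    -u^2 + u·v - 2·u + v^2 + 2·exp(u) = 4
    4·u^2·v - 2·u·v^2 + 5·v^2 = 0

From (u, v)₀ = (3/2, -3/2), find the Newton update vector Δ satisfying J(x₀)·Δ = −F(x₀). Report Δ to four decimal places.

(-0.5448, -1.0857)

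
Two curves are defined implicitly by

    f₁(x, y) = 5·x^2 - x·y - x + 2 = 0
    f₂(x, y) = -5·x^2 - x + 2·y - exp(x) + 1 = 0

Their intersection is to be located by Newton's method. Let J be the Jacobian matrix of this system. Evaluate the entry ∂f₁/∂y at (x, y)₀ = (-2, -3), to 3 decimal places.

2.000

∂f₁/∂y = -x.
At (-2, -3) this is 2.000.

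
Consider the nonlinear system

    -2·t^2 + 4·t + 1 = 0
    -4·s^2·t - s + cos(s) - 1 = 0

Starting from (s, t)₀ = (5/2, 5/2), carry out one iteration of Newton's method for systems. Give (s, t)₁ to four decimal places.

(1.3265, 2.2500)

At (5/2, 5/2): F = (-1.5000, -66.801144).
Jacobian J = [[0, -4·t + 4], [-8·s·t - sin(s) - 1, -4·s^2]].
At the point, J = [[0.0000, -6.0000], [-51.598472, -25.0000]] (det J = -309.590833).
Solving J·Δ = −F gives Δ = (-1.1735, -0.2500).
Then the next iterate is (s, t)₁ = (1.3265, 2.2500).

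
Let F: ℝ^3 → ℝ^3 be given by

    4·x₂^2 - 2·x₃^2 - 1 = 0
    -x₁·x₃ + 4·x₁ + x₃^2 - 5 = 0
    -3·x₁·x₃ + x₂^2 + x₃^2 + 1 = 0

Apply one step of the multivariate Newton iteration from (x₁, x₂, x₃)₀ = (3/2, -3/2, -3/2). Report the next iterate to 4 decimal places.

At (3/2, -3/2, -3/2): F = (3.5000, 5.5000, 12.2500).
Jacobian J = [[0, 8·x₂, -4·x₃], [-x₃ + 4, 0, -x₁ + 2·x₃], [-3·x₃, 2·x₂, -3·x₁ + 2·x₃]].
At the point, J = [[0.0000, -12.0000, 6.0000], [5.5000, 0.0000, -4.5000], [4.5000, -3.0000, -7.5000]] (det J = -351.0000).
Solving J·Δ = −F gives Δ = (0.0577, 0.9380, 1.2927).
Then the next iterate is (x₁, x₂, x₃)₁ = (1.5577, -0.5620, -0.2073).

(1.5577, -0.5620, -0.2073)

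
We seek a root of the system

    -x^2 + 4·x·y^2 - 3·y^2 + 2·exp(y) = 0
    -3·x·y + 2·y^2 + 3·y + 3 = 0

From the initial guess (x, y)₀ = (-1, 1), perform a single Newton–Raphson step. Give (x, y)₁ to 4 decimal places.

At (-1, 1): F = (-2.563436, 11.0000).
Jacobian J = [[-2·x + 4·y^2, 8·x·y - 6·y + 2·exp(y)], [-3·y, -3·x + 4·y + 3]].
At the point, J = [[6.0000, -8.563436], [-3.0000, 10.0000]] (det J = 34.309691).
Solving J·Δ = −F gives Δ = (-1.9984, -1.6995).
Then the next iterate is (x, y)₁ = (-2.9984, -0.6995).

(-2.9984, -0.6995)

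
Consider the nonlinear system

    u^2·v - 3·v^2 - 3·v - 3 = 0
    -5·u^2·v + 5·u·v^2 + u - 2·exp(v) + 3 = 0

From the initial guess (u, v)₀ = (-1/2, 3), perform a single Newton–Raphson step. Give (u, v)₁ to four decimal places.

(-1.0796, 1.2404)

At (-1/2, 3): F = (-38.2500, -63.921074).
Jacobian J = [[2·u·v, u^2 - 6·v - 3], [-10·u·v + 5·v^2 + 1, -5·u^2 + 10·u·v - 2·exp(v)]].
At the point, J = [[-3.0000, -20.7500], [61.0000, -56.421074]] (det J = 1435.013222).
Solving J·Δ = −F gives Δ = (-0.5796, -1.7596).
Then the next iterate is (u, v)₁ = (-1.0796, 1.2404).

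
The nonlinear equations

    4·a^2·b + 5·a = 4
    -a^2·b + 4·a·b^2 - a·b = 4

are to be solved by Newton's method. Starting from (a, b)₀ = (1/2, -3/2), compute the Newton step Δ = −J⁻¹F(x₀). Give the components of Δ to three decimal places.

(3.548, 6.548)

At (1/2, -3/2): F = (-3.000, 1.625).
Jacobian J = [[8·a·b + 5, 4·a^2], [-2·a·b + 4·b^2 - b, -a^2 + 8·a·b - a]].
At the point, J = [[-1.000, 1.000], [12.000, -6.750]] (det J = -5.250).
Solving J·Δ = −F gives Δ = (3.548, 6.548).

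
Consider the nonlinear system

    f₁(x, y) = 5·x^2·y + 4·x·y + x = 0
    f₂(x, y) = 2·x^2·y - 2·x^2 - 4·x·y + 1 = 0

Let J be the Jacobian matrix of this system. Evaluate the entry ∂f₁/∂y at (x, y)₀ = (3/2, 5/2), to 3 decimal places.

∂f₁/∂y = 5·x^2 + 4·x.
At (3/2, 5/2) this is 17.250.

17.250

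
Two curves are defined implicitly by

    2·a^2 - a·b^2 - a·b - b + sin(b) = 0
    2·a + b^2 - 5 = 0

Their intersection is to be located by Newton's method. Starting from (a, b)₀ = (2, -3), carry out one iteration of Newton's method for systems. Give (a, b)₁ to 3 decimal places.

(-0.043, -2.348)

At (2, -3): F = (-1.14112, 8.000).
Jacobian J = [[4·a - b^2 - b, -2·a·b - a + cos(b) - 1], [2, 2·b]].
At the point, J = [[2.000, 8.01001], [2.000, -6.000]] (det J = -28.02002).
Solving J·Δ = −F gives Δ = (-2.043, 0.652).
Then the next iterate is (a, b)₁ = (-0.043, -2.348).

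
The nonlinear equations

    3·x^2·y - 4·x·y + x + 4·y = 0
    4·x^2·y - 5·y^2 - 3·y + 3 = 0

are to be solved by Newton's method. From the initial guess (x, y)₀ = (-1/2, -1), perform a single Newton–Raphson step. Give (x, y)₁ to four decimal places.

At (-1/2, -1): F = (-7.2500, 0.0000).
Jacobian J = [[6·x·y - 4·y + 1, 3·x^2 - 4·x + 4], [8·x·y, 4·x^2 - 10·y - 3]].
At the point, J = [[8.0000, 6.7500], [4.0000, 8.0000]] (det J = 37.0000).
Solving J·Δ = −F gives Δ = (1.5676, -0.7838).
Then the next iterate is (x, y)₁ = (1.0676, -1.7838).

(1.0676, -1.7838)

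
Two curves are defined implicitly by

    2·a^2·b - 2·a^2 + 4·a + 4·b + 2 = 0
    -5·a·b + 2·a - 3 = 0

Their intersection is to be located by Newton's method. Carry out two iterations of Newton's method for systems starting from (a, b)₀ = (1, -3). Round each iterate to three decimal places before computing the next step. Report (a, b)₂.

At (1, -3): F = (-14.000, 14.000).
Jacobian J = [[4·a·b - 4·a + 4, 2·a^2 + 4], [-5·b + 2, -5·a]].
At the point, J = [[-12.000, 6.000], [17.000, -5.000]] (det J = -42.000).
Solving J·Δ = −F gives Δ = (-0.333, 1.667).
Then the next iterate is (a, b)₁ = (0.667, -1.333).
Round to (0.667, -1.333) and repeat: F = (-2.73985, 2.77955), J = [[-2.22444, 4.88978], [8.665, -3.335]].
Δ = (-0.127, 0.502), so (a, b)₂ = (0.540, -0.831).

(0.540, -0.831)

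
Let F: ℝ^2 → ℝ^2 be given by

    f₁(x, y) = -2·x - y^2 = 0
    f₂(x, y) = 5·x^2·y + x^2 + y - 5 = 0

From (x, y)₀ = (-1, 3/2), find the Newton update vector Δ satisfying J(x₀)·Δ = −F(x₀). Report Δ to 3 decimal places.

(0.214, -0.226)

At (-1, 3/2): F = (-0.250, 5.000).
Jacobian J = [[-2, -2·y], [10·x·y + 2·x, 5·x^2 + 1]].
At the point, J = [[-2.000, -3.000], [-17.000, 6.000]] (det J = -63.000).
Solving J·Δ = −F gives Δ = (0.214, -0.226).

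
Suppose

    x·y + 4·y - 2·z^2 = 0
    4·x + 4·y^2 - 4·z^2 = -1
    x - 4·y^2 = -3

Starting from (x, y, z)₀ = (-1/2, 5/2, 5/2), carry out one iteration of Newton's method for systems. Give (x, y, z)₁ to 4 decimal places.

(-23.7143, 0.2143, -4.4786)

At (-1/2, 5/2, 5/2): F = (-3.7500, -1.0000, -22.5000).
Jacobian J = [[y, x + 4, -4·z], [4, 8·y, -8·z], [1, -8·y, 0]].
At the point, J = [[2.5000, 3.5000, -10.0000], [4.0000, 20.0000, -20.0000], [1.0000, -20.0000, 0.0000]] (det J = -70.0000).
Solving J·Δ = −F gives Δ = (-23.2143, -2.2857, -6.9786).
Then the next iterate is (x, y, z)₁ = (-23.7143, 0.2143, -4.4786).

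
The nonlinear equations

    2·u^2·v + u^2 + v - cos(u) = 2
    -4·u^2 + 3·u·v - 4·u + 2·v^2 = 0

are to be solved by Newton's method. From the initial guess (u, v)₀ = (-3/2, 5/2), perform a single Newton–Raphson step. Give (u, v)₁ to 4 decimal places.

(-1.0455, 1.5373)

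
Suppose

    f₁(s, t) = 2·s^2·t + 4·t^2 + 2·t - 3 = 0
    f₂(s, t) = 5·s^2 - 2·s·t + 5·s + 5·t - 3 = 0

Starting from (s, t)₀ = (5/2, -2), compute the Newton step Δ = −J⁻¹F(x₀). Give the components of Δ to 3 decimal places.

(-1.199, 5.314)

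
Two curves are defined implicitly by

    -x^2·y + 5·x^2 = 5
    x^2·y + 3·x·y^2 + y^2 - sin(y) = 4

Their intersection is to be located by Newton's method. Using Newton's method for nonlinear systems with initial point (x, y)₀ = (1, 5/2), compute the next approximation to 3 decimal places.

At (1, 5/2): F = (-2.500, 22.90153).
Jacobian J = [[-2·x·y + 10·x, -x^2], [2·x·y + 3·y^2, x^2 + 6·x·y + 2·y - cos(y)]].
At the point, J = [[5.000, -1.000], [23.750, 21.80114]] (det J = 132.75572).
Solving J·Δ = −F gives Δ = (0.238, -1.310).
Then the next iterate is (x, y)₁ = (1.238, 1.190).

(1.238, 1.190)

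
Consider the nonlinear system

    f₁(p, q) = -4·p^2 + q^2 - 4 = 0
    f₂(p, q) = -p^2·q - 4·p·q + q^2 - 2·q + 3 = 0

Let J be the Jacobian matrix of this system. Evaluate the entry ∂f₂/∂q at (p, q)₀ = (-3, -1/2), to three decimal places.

∂f₂/∂q = -p^2 - 4·p + 2·q - 2.
At (-3, -1/2) this is 0.000.

0.000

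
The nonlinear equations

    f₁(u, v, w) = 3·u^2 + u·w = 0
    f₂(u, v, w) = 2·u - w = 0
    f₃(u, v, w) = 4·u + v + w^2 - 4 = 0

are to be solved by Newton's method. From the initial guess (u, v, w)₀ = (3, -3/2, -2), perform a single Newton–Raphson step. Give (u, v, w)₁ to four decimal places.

At (3, -3/2, -2): F = (21.0000, 8.0000, 10.5000).
Jacobian J = [[6·u + w, 0, u], [2, 0, -1], [4, 1, 2·w]].
At the point, J = [[16.0000, 0.0000, 3.0000], [2.0000, 0.0000, -1.0000], [4.0000, 1.0000, -4.0000]] (det J = 22.0000).
Solving J·Δ = −F gives Δ = (-2.0455, 13.3182, 3.9091).
Then the next iterate is (u, v, w)₁ = (0.9545, 11.8182, 1.9091).

(0.9545, 11.8182, 1.9091)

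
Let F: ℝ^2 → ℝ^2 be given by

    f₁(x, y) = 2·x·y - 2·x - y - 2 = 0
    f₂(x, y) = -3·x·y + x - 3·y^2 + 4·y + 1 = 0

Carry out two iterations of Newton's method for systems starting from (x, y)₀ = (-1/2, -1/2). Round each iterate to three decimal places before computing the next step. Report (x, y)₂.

At (-1/2, -1/2): F = (0.000, -3.000).
Jacobian J = [[2·y - 2, 2·x - 1], [-3·y + 1, -3·x - 6·y + 4]].
At the point, J = [[-3.000, -2.000], [2.500, 8.500]] (det J = -20.500).
Solving J·Δ = −F gives Δ = (-0.293, 0.439).
Then the next iterate is (x, y)₁ = (-0.793, -0.061).
Round to (-0.793, -0.061) and repeat: F = (-0.25625, -0.19328), J = [[-2.122, -2.586], [1.183, 6.745]].
Δ = (-0.198, 0.063), so (x, y)₂ = (-0.991, 0.002).

(-0.991, 0.002)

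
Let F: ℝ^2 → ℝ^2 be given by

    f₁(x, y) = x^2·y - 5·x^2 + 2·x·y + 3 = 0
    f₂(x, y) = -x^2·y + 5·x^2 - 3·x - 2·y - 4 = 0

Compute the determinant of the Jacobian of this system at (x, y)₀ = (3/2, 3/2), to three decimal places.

-7.500

J = [[2·x·y - 10·x + 2·y, x^2 + 2·x], [-2·x·y + 10·x - 3, -x^2 - 2]].
At the point, J = [[-7.500, 5.250], [7.500, -4.250]].
det J = -7.500.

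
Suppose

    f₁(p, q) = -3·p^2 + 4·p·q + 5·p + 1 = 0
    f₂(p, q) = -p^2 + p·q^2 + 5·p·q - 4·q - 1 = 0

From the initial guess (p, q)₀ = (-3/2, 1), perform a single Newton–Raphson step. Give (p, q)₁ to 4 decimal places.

(-0.6226, 0.4239)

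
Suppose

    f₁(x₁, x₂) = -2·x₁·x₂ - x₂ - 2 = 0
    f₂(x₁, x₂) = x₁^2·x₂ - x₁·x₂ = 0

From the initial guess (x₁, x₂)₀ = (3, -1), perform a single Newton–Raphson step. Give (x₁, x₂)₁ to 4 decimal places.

At (3, -1): F = (5.0000, -6.0000).
Jacobian J = [[-2·x₂, -2·x₁ - 1], [2·x₁·x₂ - x₂, x₁^2 - x₁]].
At the point, J = [[2.0000, -7.0000], [-5.0000, 6.0000]] (det J = -23.0000).
Solving J·Δ = −F gives Δ = (-0.5217, 0.5652).
Then the next iterate is (x₁, x₂)₁ = (2.4783, -0.4348).

(2.4783, -0.4348)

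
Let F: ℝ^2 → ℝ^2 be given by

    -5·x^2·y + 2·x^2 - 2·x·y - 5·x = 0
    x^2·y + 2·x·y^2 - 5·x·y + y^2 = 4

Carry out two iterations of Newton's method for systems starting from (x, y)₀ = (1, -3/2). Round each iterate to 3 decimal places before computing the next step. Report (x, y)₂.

(0.588, -0.900)

At (1, -3/2): F = (7.500, 8.750).
Jacobian J = [[-10·x·y + 4·x - 2·y - 5, -5·x^2 - 2·x], [2·x·y + 2·y^2 - 5·y, x^2 + 4·x·y - 5·x + 2·y]].
At the point, J = [[17.000, -7.000], [9.000, -13.000]] (det J = -158.000).
Solving J·Δ = −F gives Δ = (-0.229, 0.514).
Then the next iterate is (x, y)₁ = (0.771, -0.986).
Round to (0.771, -0.986) and repeat: F = (1.78489, 1.68623), J = [[7.65806, -4.51420], [5.35398, -8.27338]].
Δ = (-0.183, 0.086), so (x, y)₂ = (0.588, -0.900).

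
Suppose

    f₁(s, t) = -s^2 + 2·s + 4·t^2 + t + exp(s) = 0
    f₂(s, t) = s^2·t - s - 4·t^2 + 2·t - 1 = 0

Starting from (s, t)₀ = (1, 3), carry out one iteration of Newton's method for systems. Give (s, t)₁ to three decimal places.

(0.055, 1.394)

At (1, 3): F = (42.71828, -29.000).
Jacobian J = [[-2·s + exp(s) + 2, 8·t + 1], [2·s·t - 1, s^2 - 8·t + 2]].
At the point, J = [[2.71828, 25.000], [5.000, -21.000]] (det J = -182.08392).
Solving J·Δ = −F gives Δ = (-0.945, -1.606).
Then the next iterate is (s, t)₁ = (0.055, 1.394).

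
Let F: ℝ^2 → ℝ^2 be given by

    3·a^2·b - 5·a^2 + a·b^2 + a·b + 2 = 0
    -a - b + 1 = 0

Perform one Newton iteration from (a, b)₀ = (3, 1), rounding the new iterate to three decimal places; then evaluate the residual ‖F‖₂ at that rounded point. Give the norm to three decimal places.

At (3, 1): F = (-10.000, -3.000).
Jacobian J = [[6·a·b - 10·a + b^2 + b, 3·a^2 + 2·a·b + a], [-1, -1]].
At the point, J = [[-10.000, 36.000], [-1.000, -1.000]] (det J = 46.000).
Solving J·Δ = −F gives Δ = (-2.565, -0.435).
Then the next iterate is (a, b)₁ = (0.435, 0.565).
Re-evaluating at (0.435, 0.565): F = (1.75925, 0.000), so ‖F‖₂ = 1.759.

1.759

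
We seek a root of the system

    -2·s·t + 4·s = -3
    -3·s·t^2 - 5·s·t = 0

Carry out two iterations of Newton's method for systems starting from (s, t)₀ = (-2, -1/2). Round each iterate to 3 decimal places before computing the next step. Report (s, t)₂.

(-0.752, -0.013)

At (-2, -1/2): F = (-7.000, -3.500).
Jacobian J = [[-2·t + 4, -2·s], [-3·t^2 - 5·t, -6·s·t - 5·s]].
At the point, J = [[5.000, 4.000], [1.750, 4.000]] (det J = 13.000).
Solving J·Δ = −F gives Δ = (1.077, 0.404).
Then the next iterate is (s, t)₁ = (-0.923, -0.096).
Round to (-0.923, -0.096) and repeat: F = (-0.86922, -0.41752), J = [[4.192, 1.846], [0.45235, 4.08335]].
Δ = (0.171, 0.083), so (s, t)₂ = (-0.752, -0.013).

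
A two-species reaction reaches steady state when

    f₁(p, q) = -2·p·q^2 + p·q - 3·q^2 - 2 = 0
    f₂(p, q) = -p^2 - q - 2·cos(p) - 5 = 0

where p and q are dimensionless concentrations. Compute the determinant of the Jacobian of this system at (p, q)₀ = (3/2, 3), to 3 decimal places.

-19.673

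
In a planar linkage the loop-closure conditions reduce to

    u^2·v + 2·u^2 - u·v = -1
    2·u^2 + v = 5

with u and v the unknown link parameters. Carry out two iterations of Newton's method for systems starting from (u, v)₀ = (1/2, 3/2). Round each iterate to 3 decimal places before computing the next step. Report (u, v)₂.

(-0.236, 5.576)

At (1/2, 3/2): F = (1.125, -3.000).
Jacobian J = [[2·u·v + 4·u - v, u^2 - u], [4·u, 1]].
At the point, J = [[2.000, -0.250], [2.000, 1.000]] (det J = 2.500).
Solving J·Δ = −F gives Δ = (-0.150, 3.300).
Then the next iterate is (u, v)₁ = (0.350, 4.800).
Round to (0.350, 4.800) and repeat: F = (0.153, 0.045), J = [[-0.040, -0.22750], [1.400, 1.000]].
Δ = (-0.586, 0.776), so (u, v)₂ = (-0.236, 5.576).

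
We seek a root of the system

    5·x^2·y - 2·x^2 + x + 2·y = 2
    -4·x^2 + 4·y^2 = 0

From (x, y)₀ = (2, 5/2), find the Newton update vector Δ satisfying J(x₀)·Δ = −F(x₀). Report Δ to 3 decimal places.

At (2, 5/2): F = (47.000, 9.000).
Jacobian J = [[10·x·y - 4·x + 1, 5·x^2 + 2], [-8·x, 8·y]].
At the point, J = [[43.000, 22.000], [-16.000, 20.000]] (det J = 1212.000).
Solving J·Δ = −F gives Δ = (-0.612, -0.940).

(-0.612, -0.940)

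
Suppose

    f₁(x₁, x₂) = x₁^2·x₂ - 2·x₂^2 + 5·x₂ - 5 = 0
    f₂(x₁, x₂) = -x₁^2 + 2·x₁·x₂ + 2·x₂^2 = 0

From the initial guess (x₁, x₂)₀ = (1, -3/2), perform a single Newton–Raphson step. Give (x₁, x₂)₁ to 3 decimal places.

At (1, -3/2): F = (-18.500, 0.500).
Jacobian J = [[2·x₁·x₂, x₁^2 - 4·x₂ + 5], [-2·x₁ + 2·x₂, 2·x₁ + 4·x₂]].
At the point, J = [[-3.000, 12.000], [-5.000, -4.000]] (det J = 72.000).
Solving J·Δ = −F gives Δ = (-0.944, 1.306).
Then the next iterate is (x₁, x₂)₁ = (0.056, -0.194).

(0.056, -0.194)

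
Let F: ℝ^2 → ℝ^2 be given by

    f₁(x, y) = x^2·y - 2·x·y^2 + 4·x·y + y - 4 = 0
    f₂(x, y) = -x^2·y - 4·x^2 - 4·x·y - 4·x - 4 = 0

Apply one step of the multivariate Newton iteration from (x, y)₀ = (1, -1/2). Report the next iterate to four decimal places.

(-0.2682, -0.1173)

At (1, -1/2): F = (-7.5000, -9.5000).
Jacobian J = [[2·x·y - 2·y^2 + 4·y, x^2 - 4·x·y + 4·x + 1], [-2·x·y - 8·x - 4·y - 4, -x^2 - 4·x]].
At the point, J = [[-3.5000, 8.0000], [-9.0000, -5.0000]] (det J = 89.5000).
Solving J·Δ = −F gives Δ = (-1.2682, 0.3827).
Then the next iterate is (x, y)₁ = (-0.2682, -0.1173).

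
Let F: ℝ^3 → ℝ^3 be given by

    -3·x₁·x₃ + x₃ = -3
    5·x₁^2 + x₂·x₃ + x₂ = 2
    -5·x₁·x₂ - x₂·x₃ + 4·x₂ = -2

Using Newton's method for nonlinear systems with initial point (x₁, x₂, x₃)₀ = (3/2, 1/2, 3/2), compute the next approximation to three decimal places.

(0.749, 0.743, 1.823)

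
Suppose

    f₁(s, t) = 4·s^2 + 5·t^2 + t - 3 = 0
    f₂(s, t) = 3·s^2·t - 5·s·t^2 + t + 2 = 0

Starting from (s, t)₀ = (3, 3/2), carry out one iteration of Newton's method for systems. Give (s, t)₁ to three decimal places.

At (3, 3/2): F = (45.750, 10.250).
Jacobian J = [[8·s, 10·t + 1], [6·s·t - 5·t^2, 3·s^2 - 10·s·t + 1]].
At the point, J = [[24.000, 16.000], [15.750, -17.000]] (det J = -660.000).
Solving J·Δ = −F gives Δ = (-1.427, -0.719).
Then the next iterate is (s, t)₁ = (1.573, 0.781).

(1.573, 0.781)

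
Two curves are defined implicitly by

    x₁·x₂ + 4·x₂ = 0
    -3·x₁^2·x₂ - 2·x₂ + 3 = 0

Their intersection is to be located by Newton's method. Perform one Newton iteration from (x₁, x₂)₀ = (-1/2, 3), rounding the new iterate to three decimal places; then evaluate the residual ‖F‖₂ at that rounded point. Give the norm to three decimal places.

2.273

At (-1/2, 3): F = (10.500, -5.250).
Jacobian J = [[x₂, x₁ + 4], [-6·x₁·x₂, -3·x₁^2 - 2]].
At the point, J = [[3.000, 3.500], [9.000, -2.750]] (det J = -39.750).
Solving J·Δ = −F gives Δ = (-0.264, -2.774).
Then the next iterate is (x₁, x₂)₁ = (-0.764, 0.226).
Re-evaluating at (-0.764, 0.226): F = (0.73134, 2.15225), so ‖F‖₂ = 2.273.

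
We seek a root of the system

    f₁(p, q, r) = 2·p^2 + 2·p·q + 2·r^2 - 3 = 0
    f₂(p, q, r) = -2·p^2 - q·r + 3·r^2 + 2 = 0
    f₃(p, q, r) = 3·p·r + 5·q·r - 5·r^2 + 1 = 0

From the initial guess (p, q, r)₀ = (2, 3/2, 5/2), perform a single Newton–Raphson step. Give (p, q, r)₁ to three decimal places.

At (2, 3/2, 5/2): F = (23.500, 9.000, 3.500).
Jacobian J = [[4·p + 2·q, 2·p, 4·r], [-4·p, -r, -q + 6·r], [3·r, 5·r, 3·p + 5·q - 10·r]].
At the point, J = [[11.000, 4.000, 10.000], [-8.000, -2.500, 13.500], [7.500, 12.500, -11.500]] (det J = -2315.500).
Solving J·Δ = −F gives Δ = (-0.637, -1.035, -1.236).
Then the next iterate is (p, q, r)₁ = (1.363, 0.465, 1.264).

(1.363, 0.465, 1.264)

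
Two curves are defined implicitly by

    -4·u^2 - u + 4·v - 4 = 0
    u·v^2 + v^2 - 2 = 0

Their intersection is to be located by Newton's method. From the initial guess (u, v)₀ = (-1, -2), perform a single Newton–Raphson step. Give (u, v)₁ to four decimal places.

(-0.5000, 0.8750)

At (-1, -2): F = (-15.0000, -2.0000).
Jacobian J = [[-8·u - 1, 4], [v^2, 2·u·v + 2·v]].
At the point, J = [[7.0000, 4.0000], [4.0000, 0.0000]] (det J = -16.0000).
Solving J·Δ = −F gives Δ = (0.5000, 2.8750).
Then the next iterate is (u, v)₁ = (-0.5000, 0.8750).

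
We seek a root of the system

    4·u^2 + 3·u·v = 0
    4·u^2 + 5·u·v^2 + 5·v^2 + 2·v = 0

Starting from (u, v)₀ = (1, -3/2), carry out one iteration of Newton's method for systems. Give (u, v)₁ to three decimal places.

At (1, -3/2): F = (-0.500, 23.500).
Jacobian J = [[8·u + 3·v, 3·u], [8·u + 5·v^2, 10·u·v + 10·v + 2]].
At the point, J = [[3.500, 3.000], [19.250, -28.000]] (det J = -155.750).
Solving J·Δ = −F gives Δ = (-0.363, 0.590).
Then the next iterate is (u, v)₁ = (0.637, -0.910).

(0.637, -0.910)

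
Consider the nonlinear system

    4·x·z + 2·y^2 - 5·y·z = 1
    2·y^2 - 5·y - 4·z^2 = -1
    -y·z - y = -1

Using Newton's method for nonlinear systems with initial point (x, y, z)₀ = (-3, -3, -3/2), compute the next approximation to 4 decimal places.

At (-3, -3, -3/2): F = (12.5000, 25.0000, -0.5000).
Jacobian J = [[4·z, 4·y - 5·z, 4·x - 5·y], [0, 4·y - 5, -8·z], [0, -z - 1, -y]].
At the point, J = [[-6.0000, -4.5000, 3.0000], [0.0000, -17.0000, 12.0000], [0.0000, 0.5000, 3.0000]] (det J = 342.0000).
Solving J·Δ = −F gives Δ = (0.9825, 1.4211, -0.0702).
Then the next iterate is (x, y, z)₁ = (-2.0175, -1.5789, -1.5702).

(-2.0175, -1.5789, -1.5702)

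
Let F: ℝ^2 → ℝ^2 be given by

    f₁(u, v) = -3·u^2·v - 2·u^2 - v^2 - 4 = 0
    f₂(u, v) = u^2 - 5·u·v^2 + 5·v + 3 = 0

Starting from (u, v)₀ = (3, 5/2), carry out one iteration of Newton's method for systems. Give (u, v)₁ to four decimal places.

At (3, 5/2): F = (-95.7500, -69.2500).
Jacobian J = [[-6·u·v - 4·u, -3·u^2 - 2·v], [2·u - 5·v^2, -10·u·v + 5]].
At the point, J = [[-57.0000, -32.0000], [-25.2500, -70.0000]] (det J = 3182.0000).
Solving J·Δ = −F gives Δ = (-1.4100, -0.4807).
Then the next iterate is (u, v)₁ = (1.5900, 2.0193).

(1.5900, 2.0193)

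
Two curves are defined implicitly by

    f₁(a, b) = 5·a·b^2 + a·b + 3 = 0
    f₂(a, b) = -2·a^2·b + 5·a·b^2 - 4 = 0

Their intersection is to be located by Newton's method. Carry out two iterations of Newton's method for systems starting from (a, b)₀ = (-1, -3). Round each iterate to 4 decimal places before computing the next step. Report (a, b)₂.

At (-1, -3): F = (-39.0000, -43.0000).
Jacobian J = [[5·b^2 + b, 10·a·b + a], [-4·a·b + 5·b^2, -2·a^2 + 10·a·b]].
At the point, J = [[42.0000, 29.0000], [33.0000, 28.0000]] (det J = 219.0000).
Solving J·Δ = −F gives Δ = (-0.7078, 2.3699).
Then the next iterate is (a, b)₁ = (-1.7078, -0.6301).
Round to (-1.7078, -0.6301) and repeat: F = (0.685880, -3.714730), J = [[1.355030, 9.053048], [-2.319209, 4.927686]].
Δ = (-1.3374, 0.1244), so (a, b)₂ = (-3.0452, -0.5057).

(-3.0452, -0.5057)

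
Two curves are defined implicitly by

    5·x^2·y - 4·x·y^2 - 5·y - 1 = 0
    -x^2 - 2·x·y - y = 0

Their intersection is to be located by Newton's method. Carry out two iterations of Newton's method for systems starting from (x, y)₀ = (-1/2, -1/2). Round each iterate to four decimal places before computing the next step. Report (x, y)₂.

(-0.3013, -0.2068)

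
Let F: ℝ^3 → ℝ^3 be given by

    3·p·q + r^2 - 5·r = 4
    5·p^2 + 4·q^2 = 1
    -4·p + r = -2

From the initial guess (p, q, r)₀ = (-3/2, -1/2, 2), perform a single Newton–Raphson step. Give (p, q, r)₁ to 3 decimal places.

(-0.585, -1.118, -4.341)

At (-3/2, -1/2, 2): F = (-7.750, 11.250, 10.000).
Jacobian J = [[3·q, 3·p, 2·r - 5], [10·p, 8·q, 0], [-4, 0, 1]].
At the point, J = [[-1.500, -4.500, -1.000], [-15.000, -4.000, 0.000], [-4.000, 0.000, 1.000]] (det J = -45.500).
Solving J·Δ = −F gives Δ = (0.915, -0.618, -6.341).
Then the next iterate is (p, q, r)₁ = (-0.585, -1.118, -4.341).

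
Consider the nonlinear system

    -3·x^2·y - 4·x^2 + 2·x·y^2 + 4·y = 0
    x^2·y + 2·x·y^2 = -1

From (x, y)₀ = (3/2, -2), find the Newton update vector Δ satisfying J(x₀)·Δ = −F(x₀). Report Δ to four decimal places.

At (3/2, -2): F = (8.5000, 8.5000).
Jacobian J = [[-6·x·y - 8·x + 2·y^2, -3·x^2 + 4·x·y + 4], [2·x·y + 2·y^2, x^2 + 4·x·y]].
At the point, J = [[14.0000, -14.7500], [2.0000, -9.7500]] (det J = -107.0000).
Solving J·Δ = −F gives Δ = (0.3972, 0.9533).

(0.3972, 0.9533)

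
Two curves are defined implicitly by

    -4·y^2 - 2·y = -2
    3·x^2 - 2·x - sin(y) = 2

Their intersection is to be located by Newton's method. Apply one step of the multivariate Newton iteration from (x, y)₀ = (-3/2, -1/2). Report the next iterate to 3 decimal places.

At (-3/2, -1/2): F = (2.000, 8.22943).
Jacobian J = [[0, -8·y - 2], [6·x - 2, -cos(y)]].
At the point, J = [[0.000, 2.000], [-11.000, -0.87758]] (det J = 22.000).
Solving J·Δ = −F gives Δ = (0.828, -1.000).
Then the next iterate is (x, y)₁ = (-0.672, -1.500).

(-0.672, -1.500)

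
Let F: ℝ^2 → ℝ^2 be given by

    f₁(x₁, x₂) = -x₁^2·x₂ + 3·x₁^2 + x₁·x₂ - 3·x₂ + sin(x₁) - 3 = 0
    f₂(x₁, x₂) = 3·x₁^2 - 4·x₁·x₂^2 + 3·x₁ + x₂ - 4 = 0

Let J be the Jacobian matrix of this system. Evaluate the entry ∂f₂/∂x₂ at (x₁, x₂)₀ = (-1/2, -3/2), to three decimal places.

-5.000

∂f₂/∂x₂ = -8·x₁·x₂ + 1.
At (-1/2, -3/2) this is -5.000.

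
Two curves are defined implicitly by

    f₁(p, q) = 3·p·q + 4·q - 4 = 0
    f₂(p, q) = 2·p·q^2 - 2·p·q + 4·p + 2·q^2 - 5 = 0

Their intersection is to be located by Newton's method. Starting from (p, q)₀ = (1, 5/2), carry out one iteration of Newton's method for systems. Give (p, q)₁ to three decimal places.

(-1.018, 2.734)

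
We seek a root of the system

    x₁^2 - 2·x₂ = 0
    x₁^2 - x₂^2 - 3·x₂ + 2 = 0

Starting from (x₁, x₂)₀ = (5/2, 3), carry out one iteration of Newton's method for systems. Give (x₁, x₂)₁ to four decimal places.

At (5/2, 3): F = (0.2500, -9.7500).
Jacobian J = [[2·x₁, -2], [2·x₁, -2·x₂ - 3]].
At the point, J = [[5.0000, -2.0000], [5.0000, -9.0000]] (det J = -35.0000).
Solving J·Δ = −F gives Δ = (-0.6214, -1.4286).
Then the next iterate is (x₁, x₂)₁ = (1.8786, 1.5714).

(1.8786, 1.5714)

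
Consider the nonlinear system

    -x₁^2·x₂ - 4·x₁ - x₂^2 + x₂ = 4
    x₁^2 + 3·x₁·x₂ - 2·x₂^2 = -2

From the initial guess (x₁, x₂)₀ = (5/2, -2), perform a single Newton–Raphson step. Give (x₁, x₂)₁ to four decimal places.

(3.9680, -0.9537)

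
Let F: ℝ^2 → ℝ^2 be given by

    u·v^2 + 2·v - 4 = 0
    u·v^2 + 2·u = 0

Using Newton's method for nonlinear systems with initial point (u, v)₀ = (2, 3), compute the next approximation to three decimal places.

(0.522, 2.522)

At (2, 3): F = (20.000, 22.000).
Jacobian J = [[v^2, 2·u·v + 2], [v^2 + 2, 2·u·v]].
At the point, J = [[9.000, 14.000], [11.000, 12.000]] (det J = -46.000).
Solving J·Δ = −F gives Δ = (-1.478, -0.478).
Then the next iterate is (u, v)₁ = (0.522, 2.522).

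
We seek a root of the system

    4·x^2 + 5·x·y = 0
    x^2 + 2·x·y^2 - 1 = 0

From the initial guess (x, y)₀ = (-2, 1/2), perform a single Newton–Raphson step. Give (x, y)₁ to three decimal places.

(-0.737, -0.105)

At (-2, 1/2): F = (11.000, 2.000).
Jacobian J = [[8·x + 5·y, 5·x], [2·x + 2·y^2, 4·x·y]].
At the point, J = [[-13.500, -10.000], [-3.500, -4.000]] (det J = 19.000).
Solving J·Δ = −F gives Δ = (1.263, -0.605).
Then the next iterate is (x, y)₁ = (-0.737, -0.105).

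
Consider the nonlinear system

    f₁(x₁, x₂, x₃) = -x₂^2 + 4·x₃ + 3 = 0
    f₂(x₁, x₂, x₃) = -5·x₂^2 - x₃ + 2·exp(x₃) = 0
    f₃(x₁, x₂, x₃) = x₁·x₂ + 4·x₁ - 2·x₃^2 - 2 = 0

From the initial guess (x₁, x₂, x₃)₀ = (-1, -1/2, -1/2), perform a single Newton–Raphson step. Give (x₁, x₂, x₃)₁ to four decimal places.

(0.7848, -0.5855, -0.6661)

At (-1, -1/2, -1/2): F = (0.7500, 0.463061, -6.0000).
Jacobian J = [[0, -2·x₂, 4], [0, -10·x₂, 2·exp(x₃) - 1], [x₂ + 4, x₁, -4·x₃]].
At the point, J = [[0.0000, 1.0000, 4.0000], [0.0000, 5.0000, 0.213061], [3.5000, -1.0000, 2.0000]] (det J = -69.254285).
Solving J·Δ = −F gives Δ = (1.7848, -0.0855, -0.1661).
Then the next iterate is (x₁, x₂, x₃)₁ = (0.7848, -0.5855, -0.6661).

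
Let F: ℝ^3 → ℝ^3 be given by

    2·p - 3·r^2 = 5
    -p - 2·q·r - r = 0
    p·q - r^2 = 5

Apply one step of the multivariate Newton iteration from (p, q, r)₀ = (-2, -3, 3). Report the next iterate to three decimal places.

At (-2, -3, 3): F = (-36.000, 17.000, -8.000).
Jacobian J = [[2, 0, -6·r], [-1, -2·r, -2·q - 1], [q, p, -2·r]].
At the point, J = [[2.000, 0.000, -18.000], [-1.000, -6.000, 5.000], [-3.000, -2.000, -6.000]] (det J = 380.000).
Solving J·Δ = −F gives Δ = (0.474, 1.132, -1.947).
Then the next iterate is (p, q, r)₁ = (-1.526, -1.868, 1.053).

(-1.526, -1.868, 1.053)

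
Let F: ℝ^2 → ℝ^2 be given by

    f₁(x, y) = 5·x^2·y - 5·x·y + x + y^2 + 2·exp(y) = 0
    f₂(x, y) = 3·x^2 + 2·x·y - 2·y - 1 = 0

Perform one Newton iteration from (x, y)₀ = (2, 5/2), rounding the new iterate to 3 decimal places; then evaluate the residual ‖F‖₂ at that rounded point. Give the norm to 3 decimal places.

19.557

At (2, 5/2): F = (57.61499, 16.000).
Jacobian J = [[10·x·y - 5·y + 1, 5·x^2 - 5·x + 2·y + 2·exp(y)], [6·x + 2·y, 2·x - 2]].
At the point, J = [[38.500, 39.36499], [17.000, 2.000]] (det J = -592.20479).
Solving J·Δ = −F gives Δ = (-0.869, -0.614).
Then the next iterate is (x, y)₁ = (1.131, 1.886).
Re-evaluating at (1.131, 1.886): F = (19.27104, 3.33161), so ‖F‖₂ = 19.557.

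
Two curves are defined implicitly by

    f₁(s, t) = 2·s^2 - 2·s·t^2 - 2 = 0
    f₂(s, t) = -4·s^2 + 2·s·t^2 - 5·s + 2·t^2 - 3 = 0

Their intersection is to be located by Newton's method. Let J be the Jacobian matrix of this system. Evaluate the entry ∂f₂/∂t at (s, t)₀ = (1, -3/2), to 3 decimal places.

∂f₂/∂t = 4·s·t + 4·t.
At (1, -3/2) this is -12.000.

-12.000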